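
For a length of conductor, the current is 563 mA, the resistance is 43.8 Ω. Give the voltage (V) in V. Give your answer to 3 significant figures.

24.7 V

From Ohm's law: V = IR.
I = 563 mA = 0.5630 A; R = 43.8 Ω.
V = 24.66 V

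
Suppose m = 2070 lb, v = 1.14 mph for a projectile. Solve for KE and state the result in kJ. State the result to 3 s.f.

0.122 kJ

KE is given directly by: KE = ½mv².
m = 2070 lb = 938.9 kg; v = 1.14 mph = 0.5096 m/s.
KE = 121.9 J  (the unit combination reduces to kg·m²/s² = J)
121.9 J × (1 kJ / 1000 J) = 0.1219 kJ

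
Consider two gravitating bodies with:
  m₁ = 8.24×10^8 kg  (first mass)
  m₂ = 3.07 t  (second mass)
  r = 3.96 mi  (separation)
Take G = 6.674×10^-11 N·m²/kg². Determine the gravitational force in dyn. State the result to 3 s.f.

From Newton's law of gravitation: F = Gm₁m₂/r².
m₁ = 8.24×10^8 kg; m₂ = 3.07 t = 3070 kg; r = 3.96 mi = 6373 m; G = 6.674×10^-11 N·m²/kg².
F = 4.157×10^-6 N
4.157×10^-6 N × (1 dyn / 1.000×10^-5 N) = 0.4157 dyn

0.416 dyn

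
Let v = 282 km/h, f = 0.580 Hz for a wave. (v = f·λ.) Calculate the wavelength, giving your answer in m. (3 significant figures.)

Solving v = f·λ for λ: λ = v/f.
v = 282 km/h = 78.33 m/s; f = 0.580 Hz.
λ = 135.1 m

135 m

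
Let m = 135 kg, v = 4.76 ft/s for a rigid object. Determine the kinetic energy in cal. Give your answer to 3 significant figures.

KE is given directly by: KE = ½mv².
m = 135 kg; v = 4.76 ft/s = 1.451 m/s.
KE = 142.1 J
142.1 J × (1 cal / 4.184 J) = 33.96 cal

34.0 cal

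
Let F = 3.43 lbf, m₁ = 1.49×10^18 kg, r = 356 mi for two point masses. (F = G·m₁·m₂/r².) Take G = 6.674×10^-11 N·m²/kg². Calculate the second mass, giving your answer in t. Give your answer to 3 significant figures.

50.4 t

From Newton's law of gravitation: m₂ = F·r²/(G·m₁).
F = 3.43 lbf = 15.26 N; m₁ = 1.49×10^18 kg; r = 356 mi = 5.729×10^5 m; G = 6.674×10^-11 N·m²/kg².
m₂ = 50362 kg
50362 kg × (1 t / 1000 kg) = 50.36 t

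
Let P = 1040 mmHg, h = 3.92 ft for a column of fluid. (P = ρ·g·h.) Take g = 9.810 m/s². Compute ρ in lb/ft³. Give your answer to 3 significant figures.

Rearranging P = ρ·g·h for ρ: ρ = P/(g·h).
P = 1040 mmHg = 1.387×10^5 Pa; h = 3.92 ft = 1.195 m; g = 9.810 m/s².
ρ = 11829 kg/m³
11829 kg/m³ × (1 lb/ft³ / 16.02 kg/m³) = 738.5 lb/ft³

738 lb/ft³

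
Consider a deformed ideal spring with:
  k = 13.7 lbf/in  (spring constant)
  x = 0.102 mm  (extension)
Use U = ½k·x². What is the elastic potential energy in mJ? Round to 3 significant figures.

Directly: U = ½kx².
k = 13.7 lbf/in = 2399 N/m; x = 0.102 mm = 1.020×10^-4 m.
U = 1.248×10^-5 J
1.248×10^-5 J × (1 mJ / 0.001000 J) = 0.01248 mJ

0.0125 mJ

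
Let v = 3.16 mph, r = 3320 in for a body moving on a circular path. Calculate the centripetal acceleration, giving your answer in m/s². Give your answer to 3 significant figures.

Directly: a = v²/r.
v = 3.16 mph = 1.413 m/s; r = 3320 in = 84.33 m.
a = 0.02366 m/s²

0.0237 m/s²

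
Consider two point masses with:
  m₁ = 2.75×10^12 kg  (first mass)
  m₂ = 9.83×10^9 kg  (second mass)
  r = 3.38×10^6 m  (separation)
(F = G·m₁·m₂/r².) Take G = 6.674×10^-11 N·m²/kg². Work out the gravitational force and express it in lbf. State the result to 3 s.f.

0.0355 lbf

From Newton's law of gravitation: F = Gm₁m₂/r².
m₁ = 2.75×10^12 kg; m₂ = 9.83×10^9 kg; r = 3.38×10^6 m; G = 6.674×10^-11 N·m²/kg².
F = 0.1579 N  (the unit combination reduces to kg·m/s² = N)
0.1579 N × (1 lbf / 4.448 N) = 0.03550 lbf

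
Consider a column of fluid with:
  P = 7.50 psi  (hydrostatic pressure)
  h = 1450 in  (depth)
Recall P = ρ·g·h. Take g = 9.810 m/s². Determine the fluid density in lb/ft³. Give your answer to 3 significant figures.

Solving P = ρ·g·h for ρ: ρ = P/(g·h).
P = 7.50 psi = 51711 Pa; h = 1450 in = 36.83 m; g = 9.810 m/s².
ρ = 143.1 kg/m³
143.1 kg/m³ × (1 lb/ft³ / 16.02 kg/m³) = 8.935 lb/ft³

8.93 lb/ft³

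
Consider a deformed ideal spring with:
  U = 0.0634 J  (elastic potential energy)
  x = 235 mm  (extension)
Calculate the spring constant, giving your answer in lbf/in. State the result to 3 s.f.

0.0131 lbf/in

Rearranging: k = 2U/x².
U = 0.0634 J; x = 235 mm = 0.2350 m.
k = 2.296 N/m
2.296 N/m × (1 lbf/in / 175.1 N/m) = 0.01311 lbf/in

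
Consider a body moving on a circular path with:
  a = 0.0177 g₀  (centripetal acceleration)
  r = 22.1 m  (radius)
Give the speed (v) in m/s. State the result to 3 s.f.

Solving a = v²/r for v: v = √(a·r).
a = 0.0177 g₀ = 0.1736 m/s²; r = 22.1 m.
v = 1.959 m/s

1.96 m/s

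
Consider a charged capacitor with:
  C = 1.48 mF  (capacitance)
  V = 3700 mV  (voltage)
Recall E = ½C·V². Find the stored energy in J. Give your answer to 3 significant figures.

0.0101 J

Directly: E = ½CV².
C = 1.48 mF = 0.001480 F; V = 3700 mV = 3.700 V.
E = 0.01013 J  (the unit combination reduces to kg·m²/s² = J)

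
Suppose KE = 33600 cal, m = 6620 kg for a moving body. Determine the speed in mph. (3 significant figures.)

Solving KE = ½mv² for v: v = √(2·KE/m).
KE = 33600 cal = 1.406×10^5 J; m = 6620 kg.
v = 6.517 m/s
6.517 m/s × (1 mph / 0.4470 m/s) = 14.58 mph

14.6 mph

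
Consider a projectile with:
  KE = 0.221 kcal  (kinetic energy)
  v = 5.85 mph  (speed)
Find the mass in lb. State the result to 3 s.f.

596 lb

Rearranging: m = 2·KE/v².
KE = 0.221 kcal = 924.7 J; v = 5.85 mph = 2.615 m/s.
m = 270.4 kg
270.4 kg × (1 lb / 0.4536 kg) = 596.1 lb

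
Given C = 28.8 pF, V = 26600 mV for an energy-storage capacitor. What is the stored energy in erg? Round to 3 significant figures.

0.102 erg

Directly: E = ½CV².
C = 28.8 pF = 2.880×10^-11 F; V = 26600 mV = 26.60 V.
E = 1.019×10^-8 J
1.019×10^-8 J × (1 erg / 1.000×10^-7 J) = 0.1019 erg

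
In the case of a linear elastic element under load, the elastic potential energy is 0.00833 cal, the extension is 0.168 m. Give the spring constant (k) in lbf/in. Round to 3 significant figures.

0.0141 lbf/in

Solving U = ½k·x² for k: k = 2U/x².
U = 0.00833 cal = 0.03485 J; x = 0.168 m.
k = 2.470 N/m
2.470 N/m × (1 lbf/in / 175.1 N/m) = 0.01410 lbf/in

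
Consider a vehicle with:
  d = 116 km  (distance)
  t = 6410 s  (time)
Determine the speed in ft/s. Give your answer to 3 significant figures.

59.4 ft/s

Directly: v = d/t.
d = 116 km = 1.160×10^5 m; t = 6410 s.
v = 18.10 m/s
18.10 m/s × (1 ft/s / 0.3048 m/s) = 59.37 ft/s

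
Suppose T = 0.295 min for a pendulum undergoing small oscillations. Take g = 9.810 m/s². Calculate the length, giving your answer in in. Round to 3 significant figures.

Solving T = 2π√(L/g) for L: L = g·(T/2π)².
T = 0.295 min = 17.70 s; g = 9.810 m/s².
L = 77.85 m
77.85 m × (1 in / 0.02540 m) = 3065 in

3060 in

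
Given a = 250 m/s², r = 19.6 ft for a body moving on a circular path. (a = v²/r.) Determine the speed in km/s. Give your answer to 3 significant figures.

0.0386 km/s

Rearranging: v = √(a·r).
a = 250 m/s²; r = 19.6 ft = 5.974 m.
v = 38.65 m/s
38.65 m/s × (1 km/s / 1000 m/s) = 0.03865 km/s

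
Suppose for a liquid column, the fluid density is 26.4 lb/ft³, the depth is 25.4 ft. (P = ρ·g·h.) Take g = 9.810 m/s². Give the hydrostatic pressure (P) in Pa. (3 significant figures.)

32100 Pa

P is given directly by: P = ρgh.
ρ = 26.4 lb/ft³ = 422.9 kg/m³; h = 25.4 ft = 7.742 m; g = 9.810 m/s².
P = 32118 Pa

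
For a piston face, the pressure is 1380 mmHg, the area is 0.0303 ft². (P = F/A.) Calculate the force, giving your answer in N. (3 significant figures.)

518 N

Rearranging: F = P·A.
P = 1380 mmHg = 1.840×10^5 Pa; A = 0.0303 ft² = 0.002815 m².
F = 517.9 N  (the unit combination reduces to kg·m/s² = N)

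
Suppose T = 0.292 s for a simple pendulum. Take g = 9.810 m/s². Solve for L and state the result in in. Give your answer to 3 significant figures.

Rearranging T = 2π√(L/g) for L: L = g·(T/2π)².
T = 0.292 s; g = 9.810 m/s².
L = 0.02119 m
0.02119 m × (1 in / 0.02540 m) = 0.8341 in

0.834 in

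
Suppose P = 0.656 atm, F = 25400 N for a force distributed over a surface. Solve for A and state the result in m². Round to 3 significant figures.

0.382 m²

Solving P = F/A for A: A = F/P.
P = 0.656 atm = 66469 Pa; F = 25400 N.
A = 0.3821 m²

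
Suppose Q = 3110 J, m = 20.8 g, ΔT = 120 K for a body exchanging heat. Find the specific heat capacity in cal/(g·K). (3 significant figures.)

Solving Q = m·c·ΔT for c: c = Q/(m·ΔT).
Q = 3110 J; m = 20.8 g = 0.02080 kg; ΔT = 120 K.
c = 1246 J/(kg·K)
1246 J/(kg·K) × (1 cal/(g·K) / 4184 J/(kg·K)) = 0.2978 cal/(g·K)

0.298 cal/(g·K)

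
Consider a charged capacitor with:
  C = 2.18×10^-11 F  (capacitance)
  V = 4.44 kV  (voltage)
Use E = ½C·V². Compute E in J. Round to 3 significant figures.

2.15×10^-4 J

Directly: E = ½CV².
C = 2.18×10^-11 F; V = 4.44 kV = 4440 V.
E = 2.149×10^-4 J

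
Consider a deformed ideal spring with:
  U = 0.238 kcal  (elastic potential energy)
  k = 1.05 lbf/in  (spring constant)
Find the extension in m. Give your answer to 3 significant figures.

3.29 m

Rearranging: x = √(2U/k).
U = 0.238 kcal = 995.8 J; k = 1.05 lbf/in = 183.9 N/m.
x = 3.291 m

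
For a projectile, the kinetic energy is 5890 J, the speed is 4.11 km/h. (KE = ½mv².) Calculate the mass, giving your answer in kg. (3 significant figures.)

9040 kg

Rearranging KE = ½mv² for m: m = 2·KE/v².
KE = 5890 J; v = 4.11 km/h = 1.142 m/s.
m = 9038 kg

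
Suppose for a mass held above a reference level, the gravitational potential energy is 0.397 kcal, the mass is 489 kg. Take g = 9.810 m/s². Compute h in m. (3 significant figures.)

Rearranging PE = m·g·h for h: h = PE/(m·g).
PE = 0.397 kcal = 1661 J; m = 489 kg; g = 9.810 m/s².
h = 0.3463 m

0.346 m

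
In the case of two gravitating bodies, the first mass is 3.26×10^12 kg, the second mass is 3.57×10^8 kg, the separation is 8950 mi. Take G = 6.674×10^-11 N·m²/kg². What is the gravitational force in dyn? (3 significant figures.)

F is given directly by: F = Gm₁m₂/r².
m₁ = 3.26×10^12 kg; m₂ = 3.57×10^8 kg; r = 8950 mi = 1.440×10^7 m; G = 6.674×10^-11 N·m²/kg².
F = 3.744×10^-4 N
3.744×10^-4 N × (1 dyn / 1.000×10^-5 N) = 37.44 dyn

37.4 dyn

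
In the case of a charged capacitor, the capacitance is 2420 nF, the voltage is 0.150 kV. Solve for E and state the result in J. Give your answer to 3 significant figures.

Directly: E = ½CV².
C = 2420 nF = 2.420×10^-6 F; V = 0.150 kV = 150.0 V.
E = 0.02723 J

0.0272 J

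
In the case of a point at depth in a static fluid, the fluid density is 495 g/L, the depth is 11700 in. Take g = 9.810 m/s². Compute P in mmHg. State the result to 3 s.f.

P is given directly by: P = ρgh.
ρ = 495 g/L = 495.0 kg/m³; h = 11700 in = 297.2 m; g = 9.810 m/s².
P = 1.443×10^6 Pa
1.443×10^6 Pa × (1 mmHg / 133.3 Pa) = 10824 mmHg

10800 mmHg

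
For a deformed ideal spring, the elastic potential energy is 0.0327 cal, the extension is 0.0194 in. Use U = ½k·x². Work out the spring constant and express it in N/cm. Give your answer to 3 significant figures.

Solving U = ½k·x² for k: k = 2U/x².
U = 0.0327 cal = 0.1368 J; x = 0.0194 in = 4.928×10^-4 m.
k = 1.127×10^6 N/m
1.127×10^6 N/m × (1 N/cm / 100.0 N/m) = 11269 N/cm

11300 N/cm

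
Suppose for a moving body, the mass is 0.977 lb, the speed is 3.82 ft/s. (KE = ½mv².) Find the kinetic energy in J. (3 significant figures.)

KE is given directly by: KE = ½mv².
m = 0.977 lb = 0.4432 kg; v = 3.82 ft/s = 1.164 m/s.
KE = 0.3004 J

0.300 J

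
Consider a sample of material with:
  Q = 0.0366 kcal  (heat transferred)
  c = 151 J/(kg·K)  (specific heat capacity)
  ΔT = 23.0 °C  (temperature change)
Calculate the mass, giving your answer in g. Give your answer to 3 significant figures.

Solving Q = m·c·ΔT for m: m = Q/(c·ΔT).
Q = 0.0366 kcal = 153.1 J; c = 151 J/(kg·K); ΔT = 23.0 °C = 23.00 K.
m = 0.04409 kg
0.04409 kg × (1 g / 0.001000 kg) = 44.09 g

44.1 g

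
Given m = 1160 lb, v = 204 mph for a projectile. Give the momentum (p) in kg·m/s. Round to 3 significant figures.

48000 kg·m/s

p is given directly by: p = mv.
m = 1160 lb = 526.2 kg; v = 204 mph = 91.20 m/s.
p = 47984 kg·m/s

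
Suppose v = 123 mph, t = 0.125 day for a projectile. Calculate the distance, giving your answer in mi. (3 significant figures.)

369 mi

Solving v = d/t for d: d = v·t.
v = 123 mph = 54.99 m/s; t = 0.125 day = 10800 s.
d = 5.938×10^5 m
5.938×10^5 m × (1 mi / 1609 m) = 369.0 mi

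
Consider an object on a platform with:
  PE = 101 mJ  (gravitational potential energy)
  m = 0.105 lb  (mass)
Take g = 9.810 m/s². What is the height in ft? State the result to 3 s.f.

Rearranging PE = m·g·h for h: h = PE/(m·g).
PE = 101 mJ = 0.1010 J; m = 0.105 lb = 0.04763 kg; g = 9.810 m/s².
h = 0.2162 m
0.2162 m × (1 ft / 0.3048 m) = 0.7092 ft

0.709 ft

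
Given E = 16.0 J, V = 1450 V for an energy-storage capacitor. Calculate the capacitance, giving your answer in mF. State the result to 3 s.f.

0.0152 mF

Rearranging E = ½C·V² for C: C = 2E/V².
E = 16.0 J; V = 1450 V.
C = 1.522×10^-5 F
1.522×10^-5 F × (1 mF / 0.001000 F) = 0.01522 mF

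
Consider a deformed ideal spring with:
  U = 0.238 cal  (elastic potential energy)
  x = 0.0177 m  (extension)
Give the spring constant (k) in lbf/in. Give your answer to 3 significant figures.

Solving U = ½k·x² for k: k = 2U/x².
U = 0.238 cal = 0.9958 J; x = 0.0177 m.
k = 6357 N/m
6357 N/m × (1 lbf/in / 175.1 N/m) = 36.30 lbf/in

36.3 lbf/in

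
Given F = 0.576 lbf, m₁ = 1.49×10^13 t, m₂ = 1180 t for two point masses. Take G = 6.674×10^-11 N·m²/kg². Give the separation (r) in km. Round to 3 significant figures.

677 km

From Newton's law of gravitation: r = √(G·m₁m₂/F).
F = 0.576 lbf = 2.562 N; m₁ = 1.49×10^13 t = 1.490×10^16 kg; m₂ = 1180 t = 1.180×10^6 kg; G = 6.674×10^-11 N·m²/kg².
r = 6.767×10^5 m
6.767×10^5 m × (1 km / 1000 m) = 676.7 km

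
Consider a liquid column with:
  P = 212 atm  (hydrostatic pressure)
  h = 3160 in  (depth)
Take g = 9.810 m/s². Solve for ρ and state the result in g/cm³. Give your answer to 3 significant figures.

27.3 g/cm³

Solving P = ρ·g·h for ρ: ρ = P/(g·h).
P = 212 atm = 2.148×10^7 Pa; h = 3160 in = 80.26 m; g = 9.810 m/s².
ρ = 27281 kg/m³
27281 kg/m³ × (1 g/cm³ / 1000 kg/m³) = 27.28 g/cm³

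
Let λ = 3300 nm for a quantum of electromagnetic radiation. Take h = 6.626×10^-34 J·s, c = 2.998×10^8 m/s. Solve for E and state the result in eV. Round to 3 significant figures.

0.376 eV

Directly: E = hc/λ.
λ = 3300 nm = 3.300×10^-6 m; h = 6.626×10^-34 J·s; c = 2.998×10^8 m/s.
E = 6.020×10^-20 J  (the unit combination reduces to kg·m²/s² = J)
6.020×10^-20 J × (1 eV / 1.602×10^-19 J) = 0.3757 eV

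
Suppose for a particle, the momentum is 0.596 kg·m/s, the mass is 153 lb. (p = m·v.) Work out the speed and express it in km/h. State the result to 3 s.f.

Rearranging p = m·v for v: v = p/m.
p = 0.596 kg·m/s; m = 153 lb = 69.40 kg.
v = 0.008588 m/s
0.008588 m/s × (1 km/h / 0.2778 m/s) = 0.03092 km/h

0.0309 km/h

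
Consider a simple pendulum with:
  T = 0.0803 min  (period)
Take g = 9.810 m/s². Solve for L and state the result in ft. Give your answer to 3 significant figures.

18.9 ft

Rearranging: L = g·(T/2π)².
T = 0.0803 min = 4.818 s; g = 9.810 m/s².
L = 5.768 m
5.768 m × (1 ft / 0.3048 m) = 18.92 ft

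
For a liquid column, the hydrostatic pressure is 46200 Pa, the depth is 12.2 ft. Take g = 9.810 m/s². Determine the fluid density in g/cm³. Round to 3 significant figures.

Rearranging P = ρ·g·h for ρ: ρ = P/(g·h).
P = 46200 Pa; h = 12.2 ft = 3.719 m; g = 9.810 m/s².
ρ = 1266 kg/m³
1266 kg/m³ × (1 g/cm³ / 1000 kg/m³) = 1.266 g/cm³

1.27 g/cm³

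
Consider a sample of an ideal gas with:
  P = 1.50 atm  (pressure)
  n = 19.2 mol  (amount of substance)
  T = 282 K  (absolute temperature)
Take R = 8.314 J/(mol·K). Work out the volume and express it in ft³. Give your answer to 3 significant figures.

From the ideal-gas law: V = nRT/P.
P = 1.50 atm = 1.520×10^5 Pa; n = 19.2 mol; T = 282 K; R = 8.314 J/(mol·K).
V = 0.2962 m³
0.2962 m³ × (1 ft³ / 0.02832 m³) = 10.46 ft³

10.5 ft³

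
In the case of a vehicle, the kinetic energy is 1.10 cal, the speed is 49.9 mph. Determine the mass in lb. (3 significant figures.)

Solving KE = ½mv² for m: m = 2·KE/v².
KE = 1.10 cal = 4.602 J; v = 49.9 mph = 22.31 m/s.
m = 0.01850 kg
0.01850 kg × (1 lb / 0.4536 kg) = 0.04078 lb

0.0408 lb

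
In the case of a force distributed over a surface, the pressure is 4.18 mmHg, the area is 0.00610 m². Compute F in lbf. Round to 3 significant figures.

0.764 lbf

Solving P = F/A for F: F = P·A.
P = 4.18 mmHg = 557.3 Pa; A = 0.00610 m².
F = 3.399 N  (the unit combination reduces to kg·m/s² = N)
3.399 N × (1 lbf / 4.448 N) = 0.7642 lbf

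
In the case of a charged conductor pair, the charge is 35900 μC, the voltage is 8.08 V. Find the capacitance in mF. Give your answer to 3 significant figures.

Directly: C = Q/V.
Q = 35900 μC = 0.03590 C; V = 8.08 V.
C = 0.004443 F
0.004443 F × (1 mF / 0.001000 F) = 4.443 mF

4.44 mF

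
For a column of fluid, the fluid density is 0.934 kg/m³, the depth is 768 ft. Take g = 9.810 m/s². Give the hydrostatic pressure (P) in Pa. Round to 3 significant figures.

P is given directly by: P = ρgh.
ρ = 0.934 kg/m³; h = 768 ft = 234.1 m; g = 9.810 m/s².
P = 2145 Pa

2140 Pa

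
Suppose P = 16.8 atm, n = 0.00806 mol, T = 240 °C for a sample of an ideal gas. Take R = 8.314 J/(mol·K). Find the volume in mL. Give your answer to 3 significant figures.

Solving PV = nRT for V: V = nRT/P.
P = 16.8 atm = 1.702×10^6 Pa; n = 0.00806 mol; T = 240 °C = 513.1 K; R = 8.314 J/(mol·K).
V = 2.020×10^-5 m³
2.020×10^-5 m³ × (1 mL / 1.000×10^-6 m³) = 20.20 mL

20.2 mL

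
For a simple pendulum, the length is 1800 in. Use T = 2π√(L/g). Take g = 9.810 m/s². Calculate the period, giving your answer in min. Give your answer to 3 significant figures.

Directly: T = 2π√(L/g).
L = 1800 in = 45.72 m; g = 9.810 m/s².
T = 13.56 s
13.56 s × (1 min / 60.00 s) = 0.2261 min

0.226 min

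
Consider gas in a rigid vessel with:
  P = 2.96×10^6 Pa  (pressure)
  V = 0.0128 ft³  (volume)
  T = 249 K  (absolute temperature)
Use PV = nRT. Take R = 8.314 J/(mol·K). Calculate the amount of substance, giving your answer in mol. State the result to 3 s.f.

0.518 mol

Rearranging PV = nRT for n: n = PV/(RT).
P = 2.96×10^6 Pa; V = 0.0128 ft³ = 3.625×10^-4 m³; T = 249 K; R = 8.314 J/(mol·K).
n = 0.5182 mol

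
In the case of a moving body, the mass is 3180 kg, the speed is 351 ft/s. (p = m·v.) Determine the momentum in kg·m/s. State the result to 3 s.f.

3.40×10^5 kg·m/s

Directly: p = mv.
m = 3180 kg; v = 351 ft/s = 107.0 m/s.
p = 3.402×10^5 kg·m/s  (the unit combination reduces to kg·m/s = kg·m/s)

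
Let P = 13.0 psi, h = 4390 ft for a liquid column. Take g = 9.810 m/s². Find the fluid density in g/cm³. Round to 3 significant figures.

Rearranging: ρ = P/(g·h).
P = 13.0 psi = 89632 Pa; h = 4390 ft = 1338 m; g = 9.810 m/s².
ρ = 6.828 kg/m³
6.828 kg/m³ × (1 g/cm³ / 1000 kg/m³) = 0.006828 g/cm³

0.00683 g/cm³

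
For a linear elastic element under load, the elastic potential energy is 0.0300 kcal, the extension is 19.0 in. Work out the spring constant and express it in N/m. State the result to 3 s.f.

1080 N/m

Rearranging U = ½k·x² for k: k = 2U/x².
U = 0.0300 kcal = 125.5 J; x = 19.0 in = 0.4826 m.
k = 1078 N/m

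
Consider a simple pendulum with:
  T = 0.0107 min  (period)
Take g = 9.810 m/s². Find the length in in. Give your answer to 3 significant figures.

4.03 in

Rearranging T = 2π√(L/g) for L: L = g·(T/2π)².
T = 0.0107 min = 0.6420 s; g = 9.810 m/s².
L = 0.1024 m
0.1024 m × (1 in / 0.02540 m) = 4.032 in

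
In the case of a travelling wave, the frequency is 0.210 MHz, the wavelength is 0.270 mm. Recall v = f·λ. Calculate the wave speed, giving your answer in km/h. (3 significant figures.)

Directly: v = fλ.
f = 0.210 MHz = 2.100×10^5 Hz; λ = 0.270 mm = 2.700×10^-4 m.
v = 56.70 m/s
56.70 m/s × (1 km/h / 0.2778 m/s) = 204.1 km/h

204 km/h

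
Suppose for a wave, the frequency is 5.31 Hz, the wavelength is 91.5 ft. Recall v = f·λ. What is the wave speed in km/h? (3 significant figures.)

v is given directly by: v = fλ.
f = 5.31 Hz; λ = 91.5 ft = 27.89 m.
v = 148.1 m/s
148.1 m/s × (1 km/h / 0.2778 m/s) = 533.1 km/h

533 km/h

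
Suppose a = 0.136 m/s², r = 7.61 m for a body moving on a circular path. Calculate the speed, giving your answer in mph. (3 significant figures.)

Rearranging a = v²/r for v: v = √(a·r).
a = 0.136 m/s²; r = 7.61 m.
v = 1.017 m/s
1.017 m/s × (1 mph / 0.4470 m/s) = 2.276 mph

2.28 mph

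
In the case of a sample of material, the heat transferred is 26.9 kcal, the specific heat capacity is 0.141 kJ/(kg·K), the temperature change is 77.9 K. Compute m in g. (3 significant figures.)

10200 g

Solving Q = m·c·ΔT for m: m = Q/(c·ΔT).
Q = 26.9 kcal = 1.125×10^5 J; c = 0.141 kJ/(kg·K) = 141.0 J/(kg·K); ΔT = 77.9 K.
m = 10.25 kg
10.25 kg × (1 g / 0.001000 kg) = 10247 g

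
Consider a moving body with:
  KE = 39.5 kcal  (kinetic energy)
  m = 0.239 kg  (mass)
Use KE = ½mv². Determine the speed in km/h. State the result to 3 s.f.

4230 km/h

Solving KE = ½mv² for v: v = √(2·KE/m).
KE = 39.5 kcal = 1.653×10^5 J; m = 0.239 kg.
v = 1176 m/s
1176 m/s × (1 km/h / 0.2778 m/s) = 4234 km/h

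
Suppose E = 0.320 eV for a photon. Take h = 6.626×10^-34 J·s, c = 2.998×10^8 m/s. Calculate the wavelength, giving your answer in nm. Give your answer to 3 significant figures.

3870 nm

Rearranging E = h·c/λ for λ: λ = hc/E.
E = 0.320 eV = 5.127×10^-20 J; h = 6.626×10^-34 J·s; c = 2.998×10^8 m/s.
λ = 3.875×10^-6 m
3.875×10^-6 m × (1 nm / 1.000×10^-9 m) = 3875 nm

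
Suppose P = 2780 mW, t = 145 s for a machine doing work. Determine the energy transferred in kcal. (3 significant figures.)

Rearranging: W = P·t.
P = 2780 mW = 2.780 W; t = 145 s.
W = 403.1 J
403.1 J × (1 kcal / 4184 J) = 0.09634 kcal

0.0963 kcal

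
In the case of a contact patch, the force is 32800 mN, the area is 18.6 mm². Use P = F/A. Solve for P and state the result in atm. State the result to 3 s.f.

P is given directly by: P = F/A.
F = 32800 mN = 32.80 N; A = 18.6 mm² = 1.860×10^-5 m².
P = 1.763×10^6 Pa  (the unit combination reduces to kg/(m·s²) = Pa)
1.763×10^6 Pa × (1 atm / 1.013×10^5 Pa) = 17.40 atm

17.4 atm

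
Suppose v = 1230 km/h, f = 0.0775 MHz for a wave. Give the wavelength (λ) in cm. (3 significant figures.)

0.441 cm

Rearranging v = f·λ for λ: λ = v/f.
v = 1230 km/h = 341.7 m/s; f = 0.0775 MHz = 77500 Hz.
λ = 0.004409 m
0.004409 m × (1 cm / 0.01000 m) = 0.4409 cm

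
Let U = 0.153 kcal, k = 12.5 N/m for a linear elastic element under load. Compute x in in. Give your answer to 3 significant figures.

398 in

Solving U = ½k·x² for x: x = √(2U/k).
U = 0.153 kcal = 640.2 J; k = 12.5 N/m.
x = 10.12 m
10.12 m × (1 in / 0.02540 m) = 398.4 in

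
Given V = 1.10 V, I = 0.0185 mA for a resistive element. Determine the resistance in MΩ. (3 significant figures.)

0.0595 MΩ

From Ohm's law: R = V/I.
V = 1.10 V; I = 0.0185 mA = 1.850×10^-5 A.
R = 59459 Ω
59459 Ω × (1 MΩ / 1.000×10^6 Ω) = 0.05946 MΩ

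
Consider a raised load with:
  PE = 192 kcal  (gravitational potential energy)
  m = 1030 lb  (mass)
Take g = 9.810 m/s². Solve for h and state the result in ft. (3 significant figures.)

575 ft

Rearranging: h = PE/(m·g).
PE = 192 kcal = 8.033×10^5 J; m = 1030 lb = 467.2 kg; g = 9.810 m/s².
h = 175.3 m
175.3 m × (1 ft / 0.3048 m) = 575.1 ft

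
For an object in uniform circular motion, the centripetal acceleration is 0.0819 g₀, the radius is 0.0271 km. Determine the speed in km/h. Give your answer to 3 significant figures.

16.8 km/h

Rearranging a = v²/r for v: v = √(a·r).
a = 0.0819 g₀ = 0.8032 m/s²; r = 0.0271 km = 27.10 m.
v = 4.665 m/s
4.665 m/s × (1 km/h / 0.2778 m/s) = 16.80 km/h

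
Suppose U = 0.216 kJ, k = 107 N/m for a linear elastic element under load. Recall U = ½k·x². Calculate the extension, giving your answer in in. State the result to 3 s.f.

79.1 in

Rearranging: x = √(2U/k).
U = 0.216 kJ = 216.0 J; k = 107 N/m.
x = 2.009 m
2.009 m × (1 in / 0.02540 m) = 79.11 in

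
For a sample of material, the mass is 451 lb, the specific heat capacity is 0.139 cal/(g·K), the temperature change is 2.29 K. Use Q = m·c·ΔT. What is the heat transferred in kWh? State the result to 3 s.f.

0.0757 kWh

Directly: Q = mcΔT.
m = 451 lb = 204.6 kg; c = 0.139 cal/(g·K) = 581.6 J/(kg·K); ΔT = 2.29 K.
Q = 2.724×10^5 J
2.724×10^5 J × (1 kWh / 3.600×10^6 J) = 0.07568 kWh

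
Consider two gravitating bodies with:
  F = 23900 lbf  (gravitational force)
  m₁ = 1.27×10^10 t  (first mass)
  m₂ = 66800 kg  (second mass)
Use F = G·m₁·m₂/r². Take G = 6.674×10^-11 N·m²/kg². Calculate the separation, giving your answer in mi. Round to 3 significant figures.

0.0143 mi

From Newton's law of gravitation: r = √(G·m₁m₂/F).
F = 23900 lbf = 1.063×10^5 N; m₁ = 1.27×10^10 t = 1.270×10^13 kg; m₂ = 66800 kg; G = 6.674×10^-11 N·m²/kg².
r = 23.08 m
23.08 m × (1 mi / 1609 m) = 0.01434 mi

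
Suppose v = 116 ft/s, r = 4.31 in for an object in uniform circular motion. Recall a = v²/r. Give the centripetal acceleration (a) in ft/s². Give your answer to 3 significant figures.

Directly: a = v²/r.
v = 116 ft/s = 35.36 m/s; r = 4.31 in = 0.1095 m.
a = 11419 m/s²
11419 m/s² × (1 ft/s² / 0.3048 m/s²) = 37465 ft/s²

37500 ft/s²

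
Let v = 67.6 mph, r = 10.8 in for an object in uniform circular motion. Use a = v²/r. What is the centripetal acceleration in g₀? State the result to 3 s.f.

339 g₀

a is given directly by: a = v²/r.
v = 67.6 mph = 30.22 m/s; r = 10.8 in = 0.2743 m.
a = 3329 m/s²
3329 m/s² × (1 g₀ / 9.807 m/s²) = 339.5 g₀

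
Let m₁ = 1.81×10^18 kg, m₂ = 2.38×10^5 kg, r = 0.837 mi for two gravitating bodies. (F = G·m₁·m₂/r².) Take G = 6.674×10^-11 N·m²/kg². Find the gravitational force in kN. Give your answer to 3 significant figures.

15800 kN

Directly: F = Gm₁m₂/r².
m₁ = 1.81×10^18 kg; m₂ = 2.38×10^5 kg; r = 0.837 mi = 1347 m; G = 6.674×10^-11 N·m²/kg².
F = 1.585×10^7 N
1.585×10^7 N × (1 kN / 1000 N) = 15845 kN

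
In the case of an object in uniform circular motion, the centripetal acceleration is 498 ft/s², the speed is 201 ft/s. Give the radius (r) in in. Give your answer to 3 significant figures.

974 in

Rearranging a = v²/r for r: r = v²/a.
a = 498 ft/s² = 151.8 m/s²; v = 201 ft/s = 61.26 m/s.
r = 24.73 m
24.73 m × (1 in / 0.02540 m) = 973.5 in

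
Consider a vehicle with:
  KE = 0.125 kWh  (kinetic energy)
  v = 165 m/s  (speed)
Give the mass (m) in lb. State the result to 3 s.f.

72.9 lb

Rearranging KE = ½mv² for m: m = 2·KE/v².
KE = 0.125 kWh = 4.500×10^5 J; v = 165 m/s.
m = 33.06 kg
33.06 kg × (1 lb / 0.4536 kg) = 72.88 lb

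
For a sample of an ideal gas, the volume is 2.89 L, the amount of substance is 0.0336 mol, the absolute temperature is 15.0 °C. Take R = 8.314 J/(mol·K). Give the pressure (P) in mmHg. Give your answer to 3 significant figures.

P is given directly by: P = nRT/V.
V = 2.89 L = 0.002890 m³; n = 0.0336 mol; T = 15.0 °C = 288.1 K; R = 8.314 J/(mol·K).
P = 27853 Pa  (the unit combination reduces to kg/(m·s²) = Pa)
27853 Pa × (1 mmHg / 133.3 Pa) = 208.9 mmHg

209 mmHg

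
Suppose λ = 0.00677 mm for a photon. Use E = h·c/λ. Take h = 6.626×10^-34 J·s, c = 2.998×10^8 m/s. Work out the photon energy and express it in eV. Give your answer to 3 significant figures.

E is given directly by: E = hc/λ.
λ = 0.00677 mm = 6.770×10^-6 m; h = 6.626×10^-34 J·s; c = 2.998×10^8 m/s.
E = 2.934×10^-20 J  (the unit combination reduces to kg·m²/s² = J)
2.934×10^-20 J × (1 eV / 1.602×10^-19 J) = 0.1831 eV

0.183 eV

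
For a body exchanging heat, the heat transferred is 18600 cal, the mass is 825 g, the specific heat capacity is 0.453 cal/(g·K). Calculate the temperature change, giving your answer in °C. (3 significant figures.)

49.8 °C

Rearranging: ΔT = Q/(m·c).
Q = 18600 cal = 77822 J; m = 825 g = 0.8250 kg; c = 0.453 cal/(g·K) = 1895 J/(kg·K).
ΔT = 49.77 K
Since 1 °C = 1 K, 49.77 °C.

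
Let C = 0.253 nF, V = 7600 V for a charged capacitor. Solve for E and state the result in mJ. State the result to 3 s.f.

7.31 mJ

E is given directly by: E = ½CV².
C = 0.253 nF = 2.530×10^-10 F; V = 7600 V.
E = 0.007307 J  (the unit combination reduces to kg·m²/s² = J)
0.007307 J × (1 mJ / 0.001000 J) = 7.307 mJ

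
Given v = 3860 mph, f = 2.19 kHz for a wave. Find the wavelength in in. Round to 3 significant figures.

Rearranging v = f·λ for λ: λ = v/f.
v = 3860 mph = 1726 m/s; f = 2.19 kHz = 2190 Hz.
λ = 0.7879 m
0.7879 m × (1 in / 0.02540 m) = 31.02 in

31.0 in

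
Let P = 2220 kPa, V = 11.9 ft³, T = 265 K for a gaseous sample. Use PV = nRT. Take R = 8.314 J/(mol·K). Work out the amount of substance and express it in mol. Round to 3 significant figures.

340 mol

From the ideal-gas law: n = PV/(RT).
P = 2220 kPa = 2.220×10^6 Pa; V = 11.9 ft³ = 0.3370 m³; T = 265 K; R = 8.314 J/(mol·K).
n = 339.5 mol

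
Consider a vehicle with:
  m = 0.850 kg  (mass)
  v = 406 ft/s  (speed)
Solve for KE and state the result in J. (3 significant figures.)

KE is given directly by: KE = ½mv².
m = 0.850 kg; v = 406 ft/s = 123.7 m/s.
KE = 6508 J

6510 J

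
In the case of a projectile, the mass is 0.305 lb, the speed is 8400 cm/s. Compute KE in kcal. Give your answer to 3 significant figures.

0.117 kcal

Directly: KE = ½mv².
m = 0.305 lb = 0.1383 kg; v = 8400 cm/s = 84.00 m/s.
KE = 488.1 J  (the unit combination reduces to kg·m²/s² = J)
488.1 J × (1 kcal / 4184 J) = 0.1167 kcal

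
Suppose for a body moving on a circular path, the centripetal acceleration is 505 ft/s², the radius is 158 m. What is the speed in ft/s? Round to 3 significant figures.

Rearranging a = v²/r for v: v = √(a·r).
a = 505 ft/s² = 153.9 m/s²; r = 158 m.
v = 155.9 m/s
155.9 m/s × (1 ft/s / 0.3048 m/s) = 511.6 ft/s

512 ft/s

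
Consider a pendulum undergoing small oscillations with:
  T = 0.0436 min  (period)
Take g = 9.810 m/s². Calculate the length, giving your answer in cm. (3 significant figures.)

170 cm

Rearranging T = 2π√(L/g) for L: L = g·(T/2π)².
T = 0.0436 min = 2.616 s; g = 9.810 m/s².
L = 1.701 m
1.701 m × (1 cm / 0.01000 m) = 170.1 cm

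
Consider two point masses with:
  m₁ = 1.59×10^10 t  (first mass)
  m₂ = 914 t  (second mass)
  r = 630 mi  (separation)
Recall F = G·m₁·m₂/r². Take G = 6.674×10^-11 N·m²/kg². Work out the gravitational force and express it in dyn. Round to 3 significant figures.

94.4 dyn

F is given directly by: F = Gm₁m₂/r².
m₁ = 1.59×10^10 t = 1.590×10^13 kg; m₂ = 914 t = 9.140×10^5 kg; r = 630 mi = 1.014×10^6 m; G = 6.674×10^-11 N·m²/kg².
F = 9.435×10^-4 N
9.435×10^-4 N × (1 dyn / 1.000×10^-5 N) = 94.35 dyn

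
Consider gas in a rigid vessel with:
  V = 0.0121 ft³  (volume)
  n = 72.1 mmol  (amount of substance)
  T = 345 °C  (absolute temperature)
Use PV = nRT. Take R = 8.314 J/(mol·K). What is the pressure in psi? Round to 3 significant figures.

157 psi

Directly: P = nRT/V.
V = 0.0121 ft³ = 3.426×10^-4 m³; n = 72.1 mmol = 0.07210 mol; T = 345 °C = 618.1 K; R = 8.314 J/(mol·K).
P = 1.081×10^6 Pa  (the unit combination reduces to kg/(m·s²) = Pa)
1.081×10^6 Pa × (1 psi / 6895 Pa) = 156.9 psi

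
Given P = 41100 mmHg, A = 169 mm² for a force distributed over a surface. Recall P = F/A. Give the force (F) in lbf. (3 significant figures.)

Rearranging P = F/A for F: F = P·A.
P = 41100 mmHg = 5.480×10^6 Pa; A = 169 mm² = 1.690×10^-4 m².
F = 926.0 N
926.0 N × (1 lbf / 4.448 N) = 208.2 lbf

208 lbf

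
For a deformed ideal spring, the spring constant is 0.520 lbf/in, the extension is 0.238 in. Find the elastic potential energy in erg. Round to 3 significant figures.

16600 erg

Directly: U = ½kx².
k = 0.520 lbf/in = 91.07 N/m; x = 0.238 in = 0.006045 m.
U = 0.001664 J
0.001664 J × (1 erg / 1.000×10^-7 J) = 16640 erg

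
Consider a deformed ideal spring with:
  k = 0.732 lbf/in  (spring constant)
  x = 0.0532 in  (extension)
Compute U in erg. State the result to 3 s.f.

Directly: U = ½kx².
k = 0.732 lbf/in = 128.2 N/m; x = 0.0532 in = 0.001351 m.
U = 1.170×10^-4 J  (the unit combination reduces to kg·m²/s² = J)
1.170×10^-4 J × (1 erg / 1.000×10^-7 J) = 1170 erg

1170 erg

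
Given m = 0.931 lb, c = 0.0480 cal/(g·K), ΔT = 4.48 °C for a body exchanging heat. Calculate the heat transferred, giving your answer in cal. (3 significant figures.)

Q is given directly by: Q = mcΔT.
m = 0.931 lb = 0.4223 kg; c = 0.0480 cal/(g·K) = 200.8 J/(kg·K); ΔT = 4.48 °C = 4.480 K.
Q = 379.9 J
379.9 J × (1 cal / 4.184 J) = 90.81 cal

90.8 cal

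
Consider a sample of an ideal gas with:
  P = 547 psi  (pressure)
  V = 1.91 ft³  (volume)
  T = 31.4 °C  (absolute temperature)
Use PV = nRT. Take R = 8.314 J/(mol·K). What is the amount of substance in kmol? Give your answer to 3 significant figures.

0.0806 kmol

Rearranging: n = PV/(RT).
P = 547 psi = 3.771×10^6 Pa; V = 1.91 ft³ = 0.05409 m³; T = 31.4 °C = 304.5 K; R = 8.314 J/(mol·K).
n = 80.56 mol
80.56 mol × (1 kmol / 1000 mol) = 0.08056 kmol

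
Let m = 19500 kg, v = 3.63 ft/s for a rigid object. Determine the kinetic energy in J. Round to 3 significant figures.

KE is given directly by: KE = ½mv².
m = 19500 kg; v = 3.63 ft/s = 1.106 m/s.
KE = 11936 J

11900 J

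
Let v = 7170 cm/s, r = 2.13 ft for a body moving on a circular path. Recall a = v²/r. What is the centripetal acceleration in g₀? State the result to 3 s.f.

807 g₀

Directly: a = v²/r.
v = 7170 cm/s = 71.70 m/s; r = 2.13 ft = 0.6492 m.
a = 7919 m/s²
7919 m/s² × (1 g₀ / 9.807 m/s²) = 807.5 g₀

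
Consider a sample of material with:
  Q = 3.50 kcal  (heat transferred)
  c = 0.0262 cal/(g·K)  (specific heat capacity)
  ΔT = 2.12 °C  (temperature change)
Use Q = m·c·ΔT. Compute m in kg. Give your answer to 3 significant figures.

63.0 kg

Solving Q = m·c·ΔT for m: m = Q/(c·ΔT).
Q = 3.50 kcal = 14644 J; c = 0.0262 cal/(g·K) = 109.6 J/(kg·K); ΔT = 2.12 °C = 2.120 K.
m = 63.01 kg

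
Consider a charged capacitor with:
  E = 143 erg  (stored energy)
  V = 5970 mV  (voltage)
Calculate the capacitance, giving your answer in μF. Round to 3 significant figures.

Rearranging E = ½C·V² for C: C = 2E/V².
E = 143 erg = 1.430×10^-5 J; V = 5970 mV = 5.970 V.
C = 8.024×10^-7 F
8.024×10^-7 F × (1 μF / 1.000×10^-6 F) = 0.8024 μF

0.802 μF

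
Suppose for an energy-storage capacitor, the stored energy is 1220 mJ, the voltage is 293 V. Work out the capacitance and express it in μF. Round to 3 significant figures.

Solving E = ½C·V² for C: C = 2E/V².
E = 1220 mJ = 1.220 J; V = 293 V.
C = 2.842×10^-5 F
2.842×10^-5 F × (1 μF / 1.000×10^-6 F) = 28.42 μF

28.4 μF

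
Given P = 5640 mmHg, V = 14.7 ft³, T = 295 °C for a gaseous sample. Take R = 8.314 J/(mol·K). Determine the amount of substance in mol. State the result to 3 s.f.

66.3 mol

From the ideal-gas law: n = PV/(RT).
P = 5640 mmHg = 7.519×10^5 Pa; V = 14.7 ft³ = 0.4163 m³; T = 295 °C = 568.1 K; R = 8.314 J/(mol·K).
n = 66.26 mol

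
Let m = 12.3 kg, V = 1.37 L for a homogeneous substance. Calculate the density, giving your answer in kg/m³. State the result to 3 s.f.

Directly: ρ = m/V.
m = 12.3 kg; V = 1.37 L = 0.001370 m³.
ρ = 8978 kg/m³

8980 kg/m³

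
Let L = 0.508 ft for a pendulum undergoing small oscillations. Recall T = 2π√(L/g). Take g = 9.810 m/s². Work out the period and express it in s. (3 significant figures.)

Directly: T = 2π√(L/g).
L = 0.508 ft = 0.1548 m; g = 9.810 m/s².
T = 0.7894 s

0.789 s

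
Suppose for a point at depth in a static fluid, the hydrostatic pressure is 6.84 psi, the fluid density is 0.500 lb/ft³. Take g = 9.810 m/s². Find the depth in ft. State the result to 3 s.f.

1970 ft

Rearranging P = ρ·g·h for h: h = P/(ρ·g).
P = 6.84 psi = 47160 Pa; ρ = 0.500 lb/ft³ = 8.009 kg/m³; g = 9.810 m/s².
h = 600.2 m
600.2 m × (1 ft / 0.3048 m) = 1969 ft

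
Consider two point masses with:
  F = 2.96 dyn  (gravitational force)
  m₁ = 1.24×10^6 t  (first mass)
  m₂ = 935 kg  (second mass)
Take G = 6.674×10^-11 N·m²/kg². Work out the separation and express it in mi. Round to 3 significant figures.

Rearranging F = G·m₁·m₂/r² for r: r = √(G·m₁m₂/F).
F = 2.96 dyn = 2.960×10^-5 N; m₁ = 1.24×10^6 t = 1.240×10^9 kg; m₂ = 935 kg; G = 6.674×10^-11 N·m²/kg².
r = 1617 m
1617 m × (1 mi / 1609 m) = 1.005 mi

1.00 mi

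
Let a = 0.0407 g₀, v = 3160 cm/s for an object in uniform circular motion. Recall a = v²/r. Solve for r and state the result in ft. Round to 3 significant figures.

Solving a = v²/r for r: r = v²/a.
a = 0.0407 g₀ = 0.3991 m/s²; v = 3160 cm/s = 31.60 m/s.
r = 2502 m
2502 m × (1 ft / 0.3048 m) = 8208 ft

8210 ft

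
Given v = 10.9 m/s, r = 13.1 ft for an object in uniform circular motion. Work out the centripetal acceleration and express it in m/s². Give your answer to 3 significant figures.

29.8 m/s²

a is given directly by: a = v²/r.
v = 10.9 m/s; r = 13.1 ft = 3.993 m.
a = 29.76 m/s²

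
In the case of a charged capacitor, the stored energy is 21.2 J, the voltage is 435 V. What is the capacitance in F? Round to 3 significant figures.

2.24×10^-4 F

Rearranging: C = 2E/V².
E = 21.2 J; V = 435 V.
C = 2.241×10^-4 F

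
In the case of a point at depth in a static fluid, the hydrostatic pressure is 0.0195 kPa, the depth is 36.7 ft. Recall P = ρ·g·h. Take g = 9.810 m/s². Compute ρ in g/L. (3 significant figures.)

Rearranging: ρ = P/(g·h).
P = 0.0195 kPa = 19.50 Pa; h = 36.7 ft = 11.19 m; g = 9.810 m/s².
ρ = 0.1777 kg/m³
Since 1 g/L = 1 kg/m³, 0.1777 g/L.

0.178 g/L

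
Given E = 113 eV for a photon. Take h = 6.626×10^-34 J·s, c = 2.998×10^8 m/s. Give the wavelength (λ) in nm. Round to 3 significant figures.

Rearranging E = h·c/λ for λ: λ = hc/E.
E = 113 eV = 1.810×10^-17 J; h = 6.626×10^-34 J·s; c = 2.998×10^8 m/s.
λ = 1.097×10^-8 m
1.097×10^-8 m × (1 nm / 1.000×10^-9 m) = 10.97 nm

11.0 nm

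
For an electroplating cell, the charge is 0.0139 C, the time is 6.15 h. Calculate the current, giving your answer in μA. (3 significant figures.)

0.628 μA

Rearranging q = I·t for I: I = q/t.
q = 0.0139 C; t = 6.15 h = 22140 s.
I = 6.278×10^-7 A
6.278×10^-7 A × (1 μA / 1.000×10^-6 A) = 0.6278 μA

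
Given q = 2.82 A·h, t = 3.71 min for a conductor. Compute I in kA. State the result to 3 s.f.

0.0456 kA

Rearranging q = I·t for I: I = q/t.
q = 2.82 A·h = 10152 C; t = 3.71 min = 222.6 s.
I = 45.61 A
45.61 A × (1 kA / 1000 A) = 0.04561 kA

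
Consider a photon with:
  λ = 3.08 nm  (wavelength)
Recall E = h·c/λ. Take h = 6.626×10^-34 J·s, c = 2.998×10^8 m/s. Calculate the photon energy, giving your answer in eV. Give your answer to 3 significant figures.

Directly: E = hc/λ.
λ = 3.08 nm = 3.080×10^-9 m; h = 6.626×10^-34 J·s; c = 2.998×10^8 m/s.
E = 6.450×10^-17 J  (the unit combination reduces to kg·m²/s² = J)
6.450×10^-17 J × (1 eV / 1.602×10^-19 J) = 402.6 eV

403 eV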